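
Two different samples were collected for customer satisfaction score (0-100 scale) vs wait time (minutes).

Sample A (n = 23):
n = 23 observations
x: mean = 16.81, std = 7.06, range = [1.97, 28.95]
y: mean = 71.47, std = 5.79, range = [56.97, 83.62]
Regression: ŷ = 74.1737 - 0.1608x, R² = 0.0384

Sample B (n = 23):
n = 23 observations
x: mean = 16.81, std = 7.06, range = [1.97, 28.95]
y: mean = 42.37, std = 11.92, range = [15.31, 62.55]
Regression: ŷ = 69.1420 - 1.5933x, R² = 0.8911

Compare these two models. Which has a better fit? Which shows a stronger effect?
Model B has the better fit (R² = 0.8911 vs 0.0384). Model B shows the stronger effect (|β₁| = 1.5933 vs 0.1608).

Model Comparison:

Which explains more variance? (R²)
- Model A: R² = 0.0384 → 3.84% of variance in satisfaction score explained
- Model B: R² = 0.8911 → 89.11% of variance in satisfaction score explained
- 0.8911 > 0.0384 → Model B has the better fit

Strength of effect — compare |β₁|:
- Model A: β₁ = -0.1608 → predicted satisfaction score falls 0.1608 points per additional minute of wait time
- Model B: β₁ = -1.5933 → predicted satisfaction score falls 1.5933 points per additional minute of wait time
- |-0.1608| < |-1.5933| → Model B shows the stronger marginal effect

Notes:
- R² measures how tightly points cluster around the line; β₁ measures how steep the line is — they answer different questions.
- A better fit (higher R²) doesn't necessarily mean a more important relationship.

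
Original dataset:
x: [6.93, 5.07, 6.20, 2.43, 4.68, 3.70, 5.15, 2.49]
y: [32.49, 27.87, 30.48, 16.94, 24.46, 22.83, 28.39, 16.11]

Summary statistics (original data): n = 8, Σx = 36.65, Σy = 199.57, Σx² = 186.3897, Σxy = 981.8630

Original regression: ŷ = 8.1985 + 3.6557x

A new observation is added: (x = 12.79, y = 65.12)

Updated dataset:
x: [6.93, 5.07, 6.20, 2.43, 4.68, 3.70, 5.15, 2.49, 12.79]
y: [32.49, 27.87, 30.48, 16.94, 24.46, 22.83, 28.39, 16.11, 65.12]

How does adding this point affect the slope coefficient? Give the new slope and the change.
New slope β₁ = 4.6020 versus 3.6557 before: a change of +0.9463 (+25.9%).

The new point has HIGH LEVERAGE: x = 12.79 is far from the original mean x̄ = 36.65/8 ≈ 4.58 (original range [2.43, 6.93]).

Step 1: Update the sums with the new point (n goes from 8 to 9)
Σx  = 36.65 + 12.79 = 49.44
Σy  = 199.57 + 65.12 = 264.69
Σx² = 186.3897 + 12.79² = 186.3897 + 163.5841 = 349.9738
Σxy = 981.8630 + 12.79×65.12 = 981.8630 + 832.8848 = 1814.7478

Step 2: Recompute the slope with b₁ = (nΣxy − ΣxΣy) / (nΣx² − (Σx)²)
Numerator   = 9×1814.7478 − 49.44×264.69 = 16332.7302 − 13086.2736 = 3246.4566
Denominator = 9×349.9738 − 49.44² = 3149.7642 − 2444.3136 = 705.4506
b₁(new) = 3246.4566 / 705.4506 = 4.6020

(Same formula on the original sums: (8×981.8630 − 36.65×199.57) / (8×186.3897 − 36.65²) = 540.6635 / 147.8951 = 3.6557, matching the given fit.)

Step 3: Change in slope
Δβ₁ = 4.6020 − 3.6557 = +0.9463
Relative change = +0.9463 / 3.6557 × 100% = +25.9%
→ the slope increases when the point is added.

Because the point sits above the extension of the original line at a high-leverage x, it tilts the fit up.
In practice: investigate whether it comes from the same population as the rest of the sample.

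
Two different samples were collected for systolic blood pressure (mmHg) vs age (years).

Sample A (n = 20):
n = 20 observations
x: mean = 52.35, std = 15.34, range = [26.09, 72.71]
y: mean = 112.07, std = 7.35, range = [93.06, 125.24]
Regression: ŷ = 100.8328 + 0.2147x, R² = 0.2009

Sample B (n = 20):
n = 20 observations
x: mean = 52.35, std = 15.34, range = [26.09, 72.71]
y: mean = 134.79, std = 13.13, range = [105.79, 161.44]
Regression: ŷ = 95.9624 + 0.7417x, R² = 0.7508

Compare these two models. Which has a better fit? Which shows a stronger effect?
Model B has the better fit (R² = 0.7508 vs 0.2009). Model B shows the stronger effect (|β₁| = 0.7417 vs 0.2147).

Model Comparison:

Goodness of fit (R²):
- Model A: R² = 0.2009 → 20.09% of variance in blood pressure explained
- Model B: R² = 0.7508 → 75.08% of variance in blood pressure explained
- 0.7508 > 0.2009 → Model B has the better fit

Strength of effect — compare |β₁|:
- Model A: β₁ = 0.2147 → predicted blood pressure rises 0.2147 mmHg per additional year of age
- Model B: β₁ = 0.7417 → predicted blood pressure rises 0.7417 mmHg per additional year of age
- |0.2147| < |0.7417| → Model B shows the stronger marginal effect

Notes:
- A better fit (higher R²) doesn't necessarily mean a more important relationship.
- R² measures how tightly points cluster around the line; β₁ measures how steep the line is — they answer different questions.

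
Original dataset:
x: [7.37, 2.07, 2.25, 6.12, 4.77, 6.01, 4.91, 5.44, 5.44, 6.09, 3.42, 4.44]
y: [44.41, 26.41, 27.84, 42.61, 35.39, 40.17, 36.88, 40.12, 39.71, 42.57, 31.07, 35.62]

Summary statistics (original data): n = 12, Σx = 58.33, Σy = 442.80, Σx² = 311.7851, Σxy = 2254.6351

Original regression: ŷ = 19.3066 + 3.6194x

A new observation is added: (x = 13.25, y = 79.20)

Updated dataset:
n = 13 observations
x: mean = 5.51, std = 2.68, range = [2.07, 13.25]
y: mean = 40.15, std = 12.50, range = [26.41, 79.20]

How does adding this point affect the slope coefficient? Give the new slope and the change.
Adding the point moves β₁ from 3.6194 to 4.6110, i.e. it increases by 0.9916 (+27.4%).

The new point has HIGH LEVERAGE: x = 13.25 is far from the original mean x̄ = 58.33/12 ≈ 4.86 (original range [2.07, 7.37]).

Step 1: Update the sums with the new point (n goes from 12 to 13)
Σx  = 58.33 + 13.25 = 71.58
Σy  = 442.80 + 79.20 = 522.00
Σx² = 311.7851 + 13.25² = 311.7851 + 175.5625 = 487.3476
Σxy = 2254.6351 + 13.25×79.20 = 2254.6351 + 1049.4000 = 3304.0351

Step 2: Recompute the slope with b₁ = (nΣxy − ΣxΣy) / (nΣx² − (Σx)²)
Numerator   = 13×3304.0351 − 71.58×522.00 = 42952.4563 − 37364.7600 = 5587.6963
Denominator = 13×487.3476 − 71.58² = 6335.5188 − 5123.6964 = 1211.8224
b₁(new) = 5587.6963 / 1211.8224 = 4.6110

(Same formula on the original sums: (12×2254.6351 − 58.33×442.80) / (12×311.7851 − 58.33²) = 1227.0972 / 339.0323 = 3.6194, matching the given fit.)

Step 3: Change in slope
Δβ₁ = 4.6110 − 3.6194 = +0.9916
Relative change = +0.9916 / 3.6194 × 100% = +27.4%
→ the slope increases when the point is added.

Because the point sits above the extension of the original line at a high-leverage x, it tilts the fit up.
In practice: investigate whether it comes from the same population as the rest of the sample; examine leverage (hᵢ) and Cook's distance rather than deleting it automatically.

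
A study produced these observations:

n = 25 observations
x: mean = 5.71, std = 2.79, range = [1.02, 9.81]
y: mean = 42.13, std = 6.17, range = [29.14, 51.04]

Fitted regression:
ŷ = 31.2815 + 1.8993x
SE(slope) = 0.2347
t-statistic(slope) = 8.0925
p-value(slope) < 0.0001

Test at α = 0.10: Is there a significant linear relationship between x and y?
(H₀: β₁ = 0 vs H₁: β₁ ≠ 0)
Since p-value < 0.0001 < α = 0.10, reject H₀ — the slope is significantly different from 0.

Hypothesis test for the slope coefficient:

H₀: β₁ = 0 (no linear relationship)
H₁: β₁ ≠ 0 (linear relationship exists)

Test statistic: t = β̂₁ / SE(β̂₁) = 1.8993 / 0.2347 = 8.0925

p < 0.0001: how often a slope estimate this far from 0 (in SE units) would arise by chance if β₁ were truly 0.

Decision rule: reject H₀ if p-value < α.
p-value < 0.0001 < α = 0.10 → reject H₀.

Conclusion: the linear association between x and y is significant at the 10% level.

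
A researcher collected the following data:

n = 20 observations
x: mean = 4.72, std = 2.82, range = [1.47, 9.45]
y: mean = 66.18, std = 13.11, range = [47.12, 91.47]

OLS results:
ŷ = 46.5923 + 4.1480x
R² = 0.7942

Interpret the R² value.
R² = 0.7942 means 79.42% of the variation in y is explained by the linear relationship with x. This indicates a strong fit.

The coefficient of determination R² is the fraction of the total variation in y that the fitted line accounts for.

Here R² = 0.7942:
- Explained: 79.42% of the variation in y
- Unexplained (residual): 100% − 79.42% = 20.58%
- Rule of thumb (below 0.3 weak; 0.3 to below 0.7 moderate; 0.7 and above strong) → strong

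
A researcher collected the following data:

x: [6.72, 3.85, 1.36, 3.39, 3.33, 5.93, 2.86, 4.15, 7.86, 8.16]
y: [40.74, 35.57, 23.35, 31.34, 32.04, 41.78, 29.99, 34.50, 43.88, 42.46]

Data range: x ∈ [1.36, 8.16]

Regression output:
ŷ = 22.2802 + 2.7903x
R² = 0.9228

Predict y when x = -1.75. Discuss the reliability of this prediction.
ŷ = 17.3972 (extrapolation — x = -1.75 lies outside [1.36, 8.16], so reliability is low).

Prediction calculation:
ŷ = 22.2802 + 2.7903 × (-1.75)
ŷ = 17.3972

Reliability:
- Data range: x ∈ [1.36, 8.16]
- Prediction point: x = -1.75 is 3.11 units below the observed range → this is EXTRAPOLATION, not interpolation

Why that matters here:
- The linear relationship may not hold outside the observed range
- R² describes fit only over the sampled x values; it says nothing about behaviour beyond them

A defensible statement: 'if the linear trend continued to x = -1.75, y would be about 17.3972' — the premise is untested.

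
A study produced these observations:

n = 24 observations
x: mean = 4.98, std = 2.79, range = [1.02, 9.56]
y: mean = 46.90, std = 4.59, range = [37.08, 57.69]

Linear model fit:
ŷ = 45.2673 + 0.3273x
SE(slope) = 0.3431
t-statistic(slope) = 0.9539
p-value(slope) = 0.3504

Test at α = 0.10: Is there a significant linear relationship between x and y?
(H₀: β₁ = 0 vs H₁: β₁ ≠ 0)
Fail to reject H₀: p-value = 0.3504 ≥ α = 0.10. The linear relationship is not significant at the 10% level.

Hypothesis test for the slope coefficient:

H₀: β₁ = 0 (no linear relationship)
H₁: β₁ ≠ 0 (linear relationship exists)

Test statistic: t = β̂₁ / SE(β̂₁) = 0.3273 / 0.3431 = 0.9539

p = 0.3504: how often a slope estimate this far from 0 (in SE units) would arise by chance if β₁ were truly 0.

Decision rule: reject H₀ if p-value < α.
p-value = 0.3504 ≥ α = 0.10 → fail to reject H₀.

At α = 0.10 the data do not provide convincing evidence of a nonzero slope.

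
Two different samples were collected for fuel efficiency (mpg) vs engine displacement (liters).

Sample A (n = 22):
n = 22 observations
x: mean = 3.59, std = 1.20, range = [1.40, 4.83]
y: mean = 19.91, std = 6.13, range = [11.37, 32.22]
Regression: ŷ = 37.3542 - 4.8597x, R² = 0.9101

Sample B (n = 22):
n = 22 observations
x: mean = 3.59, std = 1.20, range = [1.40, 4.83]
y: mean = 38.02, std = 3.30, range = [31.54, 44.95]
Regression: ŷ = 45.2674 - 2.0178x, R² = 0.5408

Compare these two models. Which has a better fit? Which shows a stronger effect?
Model A has the better fit (R² = 0.9101 vs 0.5408). Model A shows the stronger effect (|β₁| = 4.8597 vs 2.0178).

Model Comparison:

Which explains more variance? (R²)
- Model A: R² = 0.9101 → 91.01% of variance in fuel efficiency explained
- Model B: R² = 0.5408 → 54.08% of variance in fuel efficiency explained
- 0.9101 > 0.5408 → Model A has the better fit

Which has the larger per-liter effect? (|β₁|)
- Model A: β₁ = -4.8597 → predicted fuel efficiency falls 4.8597 mpg per additional liter of engine displacement
- Model B: β₁ = -2.0178 → predicted fuel efficiency falls 2.0178 mpg per additional liter of engine displacement
- |-4.8597| > |-2.0178| → Model A shows the stronger marginal effect

Note: A better fit (higher R²) doesn't necessarily mean a more important relationship.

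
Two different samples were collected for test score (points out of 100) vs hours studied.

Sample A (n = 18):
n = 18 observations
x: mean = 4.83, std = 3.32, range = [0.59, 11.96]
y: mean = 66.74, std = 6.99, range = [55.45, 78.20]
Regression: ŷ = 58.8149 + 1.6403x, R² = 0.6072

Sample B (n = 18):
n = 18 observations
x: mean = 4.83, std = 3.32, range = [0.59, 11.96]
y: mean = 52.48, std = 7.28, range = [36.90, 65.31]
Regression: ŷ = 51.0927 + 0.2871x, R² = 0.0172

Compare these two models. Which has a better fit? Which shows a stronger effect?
Model A has the better fit (R² = 0.6072 vs 0.0172). Model A shows the stronger effect (|β₁| = 1.6403 vs 0.2871).

Model Comparison:

Goodness of fit (R²):
- Model A: R² = 0.6072 → 60.72% of variance in test score explained
- Model B: R² = 0.0172 → 1.72% of variance in test score explained
- 0.6072 > 0.0172 → Model A has the better fit

Strength of effect — compare |β₁|:
- Model A: β₁ = 1.6403 → predicted test score rises 1.6403 points per additional hour of study time
- Model B: β₁ = 0.2871 → predicted test score rises 0.2871 points per additional hour of study time
- |1.6403| > |0.2871| → Model A shows the stronger marginal effect

Notes:
- The two samples could reflect different populations, time periods, or measurement quality.
- A better fit (higher R²) doesn't necessarily mean a more important relationship.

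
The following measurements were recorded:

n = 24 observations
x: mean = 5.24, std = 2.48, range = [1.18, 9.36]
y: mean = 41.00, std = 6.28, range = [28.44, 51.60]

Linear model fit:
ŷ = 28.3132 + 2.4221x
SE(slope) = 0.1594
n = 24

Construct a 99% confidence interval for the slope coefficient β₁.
The 99% CI for β₁ is (1.9728, 2.8714)

Confidence interval for the slope:

The 99% CI for β₁ is: β̂₁ ± t*(α/2, n-2) × SE(β̂₁)

Step 1: Find critical t-value
- Confidence level = 0.99
- Degrees of freedom = n - 2 = 24 - 2 = 22
- t*(α/2, 22) = 2.8188

Step 2: Calculate margin of error
Margin = 2.8188 × 0.1594 = 0.4493

Step 3: Construct interval
CI = 2.4221 ± 0.4493
CI = (1.9728, 2.8714)

Interpretation: each one-unit increase in x is associated with a change in mean y of between 1.9728 and 2.8714, with 99% confidence.
The interval does not include 0, suggesting a significant linear relationship.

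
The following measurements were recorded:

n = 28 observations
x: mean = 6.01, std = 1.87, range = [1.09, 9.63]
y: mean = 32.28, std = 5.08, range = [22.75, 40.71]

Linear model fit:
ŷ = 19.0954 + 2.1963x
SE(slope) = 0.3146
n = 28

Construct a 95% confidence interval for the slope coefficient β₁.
The 95% CI for β₁ is (1.5496, 2.8430)

Confidence interval for the slope:

The 95% CI for β₁ is: β̂₁ ± t*(α/2, n-2) × SE(β̂₁)

Step 1: Find critical t-value
- Confidence level = 0.95
- Degrees of freedom = n - 2 = 28 - 2 = 26
- t*(α/2, 26) = 2.0555

Step 2: Calculate margin of error
Margin = 2.0555 × 0.3146 = 0.6467

Step 3: Construct interval
CI = 2.1963 ± 0.6467
CI = (1.5496, 2.8430)

Interpretation: each one-unit increase in x is associated with a change in mean y of between 1.5496 and 2.8430, with 95% confidence.
The interval does not include 0, suggesting a significant linear relationship.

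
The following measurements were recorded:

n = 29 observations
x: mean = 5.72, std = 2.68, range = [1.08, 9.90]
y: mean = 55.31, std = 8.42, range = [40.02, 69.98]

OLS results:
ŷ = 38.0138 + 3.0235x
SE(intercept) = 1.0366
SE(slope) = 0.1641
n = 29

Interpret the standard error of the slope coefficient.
SE(slope) = 0.1641 measures the uncertainty in the estimated slope. The coefficient is estimated precisely (SE/|β̂₁| = 5.4%).

SE(β̂₁) = s / √Sxx, where s is the residual standard deviation and Sxx = Σ(x − x̄)². It is the yardstick for how far β̂₁ = 3.0235 could plausibly be from the true slope.

Relative precision:
- SE / |β̂₁| = 0.1641 / 3.0235 = 5.4%
- Rule of thumb (under 20%: precise; 20% to under 50%: moderately precise; 50% or more: imprecise) → precise

Link to interval estimation: a confidence interval for β₁ is β̂₁ ± t* × 0.1641, so SE sets the half-width per unit of t*.

What drives SE(β̂₁): larger n (here n = 29) → smaller SE.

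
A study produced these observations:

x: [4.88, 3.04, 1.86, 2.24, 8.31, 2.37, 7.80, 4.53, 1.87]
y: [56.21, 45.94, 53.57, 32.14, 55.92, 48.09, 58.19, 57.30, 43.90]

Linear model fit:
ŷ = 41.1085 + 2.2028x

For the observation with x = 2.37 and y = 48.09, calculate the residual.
Residual = 1.7609

The residual is the difference between the actual value and the predicted value:

Residual = y - ŷ

Step 1: Calculate predicted value
ŷ = 41.1085 + 2.2028 × 2.37
ŷ = 46.3291

Step 2: Calculate residual
Residual = 48.09 - 46.3291
Residual = 1.7609

Interpretation: the model underestimates the actual value by 1.7609 at this point (positive residual → observation lies above the fitted line).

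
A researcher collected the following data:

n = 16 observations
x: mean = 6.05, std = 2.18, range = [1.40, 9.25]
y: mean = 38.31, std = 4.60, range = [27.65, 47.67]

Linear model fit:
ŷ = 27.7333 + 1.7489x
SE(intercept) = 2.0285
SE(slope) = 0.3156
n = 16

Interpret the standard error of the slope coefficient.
SE(slope) = 0.3156 measures the uncertainty in the estimated slope. The coefficient is estimated precisely (SE/|β̂₁| = 18.0%).

What SE measures:
- The standard error quantifies the sampling variability of the coefficient estimate
- It is the estimated standard deviation of β̂₁ across hypothetical repeated samples of the same size
- Smaller SE → more precise estimate

Relative precision:
- SE / |β̂₁| = 0.3156 / 1.7489 = 18.0%
- Rule of thumb (under 20%: precise; 20% to under 50%: moderately precise; 50% or more: imprecise) → precise

Link to interval estimation: a confidence interval for β₁ is β̂₁ ± t* × 0.3156, so SE sets the half-width per unit of t*.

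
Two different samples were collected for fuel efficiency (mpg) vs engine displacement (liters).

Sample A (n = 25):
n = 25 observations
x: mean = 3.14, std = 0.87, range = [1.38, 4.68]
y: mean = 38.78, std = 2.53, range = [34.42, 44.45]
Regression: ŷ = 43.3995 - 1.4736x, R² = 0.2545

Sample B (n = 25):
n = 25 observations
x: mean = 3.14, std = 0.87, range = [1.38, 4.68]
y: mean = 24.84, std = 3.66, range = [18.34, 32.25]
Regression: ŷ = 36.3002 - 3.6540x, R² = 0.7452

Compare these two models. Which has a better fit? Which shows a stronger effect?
Model B has the better fit (R² = 0.7452 vs 0.2545). Model B shows the stronger effect (|β₁| = 3.6540 vs 1.4736).

Model Comparison:

Which explains more variance? (R²)
- Model A: R² = 0.2545 → 25.45% of variance in fuel efficiency explained
- Model B: R² = 0.7452 → 74.52% of variance in fuel efficiency explained
- 0.7452 > 0.2545 → Model B has the better fit

Strength of effect — compare |β₁|:
- Model A: β₁ = -1.4736 → predicted fuel efficiency falls 1.4736 mpg per additional liter of engine displacement
- Model B: β₁ = -3.6540 → predicted fuel efficiency falls 3.6540 mpg per additional liter of engine displacement
- |-1.4736| < |-3.6540| → Model B shows the stronger marginal effect

Notes:
- A better fit (higher R²) doesn't necessarily mean a more important relationship.
- R² measures how tightly points cluster around the line; β₁ measures how steep the line is — they answer different questions.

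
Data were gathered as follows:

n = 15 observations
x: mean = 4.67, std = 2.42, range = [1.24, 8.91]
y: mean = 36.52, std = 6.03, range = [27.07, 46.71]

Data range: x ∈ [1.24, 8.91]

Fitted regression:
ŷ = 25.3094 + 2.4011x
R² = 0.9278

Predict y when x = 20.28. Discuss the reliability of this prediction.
The equation gives ŷ = 74.0037; however x = 20.28 is 11.37 units above the observed range, so this extrapolated value should not be trusted.

Prediction calculation:
ŷ = 25.3094 + 2.4011 × 20.28
ŷ = 74.0037

Reliability:
- Data range: x ∈ [1.24, 8.91]
- Prediction point: x = 20.28 is 11.37 units above the observed range → this is EXTRAPOLATION, not interpolation

Why that matters here:
- There are no observations near this x to validate the fitted line there
- The standard error of prediction grows with (x − x̄)², and x = 20.28 is far from x̄ = 4.67
- Real relationships often flatten, saturate, or turn nonlinear at extremes

The R² = 0.9278 only validates the fit within [1.24, 8.91]; treat ŷ = 74.0037 with caution.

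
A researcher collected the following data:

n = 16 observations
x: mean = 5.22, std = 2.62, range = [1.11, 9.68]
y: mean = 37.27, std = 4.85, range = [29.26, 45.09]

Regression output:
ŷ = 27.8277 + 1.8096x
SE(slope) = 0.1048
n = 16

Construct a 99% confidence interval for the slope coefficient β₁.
The 99% CI for β₁ is (1.4976, 2.1216)

Confidence interval for the slope:

The 99% CI for β₁ is: β̂₁ ± t*(α/2, n-2) × SE(β̂₁)

Step 1: Find critical t-value
- Confidence level = 0.99
- Degrees of freedom = n - 2 = 16 - 2 = 14
- t*(α/2, 14) = 2.9768

Step 2: Calculate margin of error
Margin = 2.9768 × 0.1048 = 0.3120

Step 3: Construct interval
CI = 1.8096 ± 0.3120
CI = (1.4976, 2.1216)

Interpretation: intervals built this way capture the true β₁ in 99% of repeated samples; here the plausible range for the per-unit effect of x on y is 1.4976 to 2.1216.
Since 0 is outside the interval, a two-sided test at α = 0.01 would reject H₀: β₁ = 0.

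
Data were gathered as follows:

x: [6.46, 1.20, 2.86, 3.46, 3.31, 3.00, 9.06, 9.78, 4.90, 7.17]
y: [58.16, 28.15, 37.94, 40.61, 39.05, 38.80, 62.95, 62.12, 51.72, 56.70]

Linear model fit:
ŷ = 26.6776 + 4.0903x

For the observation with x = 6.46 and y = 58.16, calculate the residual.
Residual = 5.0591

The residual is the difference between the actual value and the predicted value:

Residual = y - ŷ

Step 1: Calculate predicted value
ŷ = 26.6776 + 4.0903 × 6.46
ŷ = 53.1009

Step 2: Calculate residual
Residual = 58.16 - 53.1009
Residual = 5.0591

The residual is positive, so the observed y = 58.16 sits above the regression line (the line underestimates it by 5.0591).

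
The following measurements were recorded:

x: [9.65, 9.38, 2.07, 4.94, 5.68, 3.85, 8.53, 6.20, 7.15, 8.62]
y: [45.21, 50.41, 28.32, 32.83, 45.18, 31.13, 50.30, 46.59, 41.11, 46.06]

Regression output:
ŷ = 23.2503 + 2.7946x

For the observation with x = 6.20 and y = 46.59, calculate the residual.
Residual = 6.0132

The residual is the difference between the actual value and the predicted value:

Residual = y - ŷ

Step 1: Calculate predicted value
ŷ = 23.2503 + 2.7946 × 6.20
ŷ = 40.5768

Step 2: Calculate residual
Residual = 46.59 - 40.5768
Residual = 6.0132

The residual is positive, so the observed y = 46.59 sits above the regression line (the line underestimates it by 6.0132).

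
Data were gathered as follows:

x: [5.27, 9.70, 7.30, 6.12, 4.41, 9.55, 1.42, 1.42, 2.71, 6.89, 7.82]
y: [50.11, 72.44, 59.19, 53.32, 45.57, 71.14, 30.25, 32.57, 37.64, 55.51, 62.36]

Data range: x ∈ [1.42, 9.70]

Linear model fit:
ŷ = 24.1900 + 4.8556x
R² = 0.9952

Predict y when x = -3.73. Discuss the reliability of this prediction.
The equation gives ŷ = 6.0786; however x = -3.73 is 5.15 units below the observed range, so this extrapolated value should not be trusted.

Prediction calculation:
ŷ = 24.1900 + 4.8556 × (-3.73)
ŷ = 6.0786

Reliability:
- Data range: x ∈ [1.42, 9.70]
- Prediction point: x = -3.73 is 5.15 units below the observed range → this is EXTRAPOLATION, not interpolation

Why that matters here:
- The linear relationship may not hold outside the observed range
- There are no observations near this x to validate the fitted line there
- The standard error of prediction grows with (x − x̄)², and x = -3.73 is far from x̄ = 5.69

The R² = 0.9952 only validates the fit within [1.42, 9.70]; treat ŷ = 6.0786 with caution.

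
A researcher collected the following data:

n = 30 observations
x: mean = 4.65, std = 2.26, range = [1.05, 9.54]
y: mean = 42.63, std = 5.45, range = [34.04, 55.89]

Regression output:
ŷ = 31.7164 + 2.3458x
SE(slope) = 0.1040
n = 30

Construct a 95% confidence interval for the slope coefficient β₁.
The 95% CI for β₁ is (2.1328, 2.5588)

Confidence interval for the slope:

The 95% CI for β₁ is: β̂₁ ± t*(α/2, n-2) × SE(β̂₁)

Step 1: Find critical t-value
- Confidence level = 0.95
- Degrees of freedom = n - 2 = 30 - 2 = 28
- t*(α/2, 28) = 2.0484

Step 2: Calculate margin of error
Margin = 2.0484 × 0.1040 = 0.2130

Step 3: Construct interval
CI = 2.3458 ± 0.2130
CI = (2.1328, 2.5588)

Interpretation: each one-unit increase in x is associated with a change in mean y of between 2.1328 and 2.5588, with 95% confidence.
Both endpoints are positive, so the data support a genuinely positive slope at this confidence level.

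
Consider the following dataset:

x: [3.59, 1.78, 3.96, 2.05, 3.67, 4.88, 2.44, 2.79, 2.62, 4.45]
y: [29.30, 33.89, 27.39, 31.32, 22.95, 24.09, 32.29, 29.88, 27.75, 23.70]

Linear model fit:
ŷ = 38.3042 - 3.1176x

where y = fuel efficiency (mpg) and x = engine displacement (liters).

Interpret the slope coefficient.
On average, fuel efficiency is about 3.1176 mpg lower for every extra liter of engine displacement.

The slope β₁ = -3.1176 gives the rate at which the fitted fuel efficiency changes with engine displacement.

Interpretation:
- Engine displacement up by 1 liter → predicted fuel efficiency decreases by 3.1176 mpg
- The effect is assumed constant over the observed range of x (linearity)
- The slope describes association in these data, not necessarily a causal effect

(β₀ = 38.3042 is the fitted value at x = 0 and is not part of the slope interpretation.)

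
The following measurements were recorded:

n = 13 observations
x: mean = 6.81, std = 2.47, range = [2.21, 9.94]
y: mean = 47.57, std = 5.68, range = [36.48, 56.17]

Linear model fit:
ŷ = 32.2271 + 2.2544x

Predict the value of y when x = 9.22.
ŷ = 53.0127

Plug x = 9.22 into the fitted line:

ŷ = 32.2271 + 2.2544 × 9.22
ŷ = 32.2271 + 20.7856
ŷ = 53.0127

This is a point prediction; actual observations scatter around it by roughly the residual standard deviation.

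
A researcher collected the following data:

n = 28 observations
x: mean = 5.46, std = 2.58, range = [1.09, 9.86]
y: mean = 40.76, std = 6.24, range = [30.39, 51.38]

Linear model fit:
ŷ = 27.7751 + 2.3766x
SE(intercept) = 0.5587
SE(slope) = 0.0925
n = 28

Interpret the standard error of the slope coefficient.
The slope 2.3766 is pinned down to within about ±0.0925 (one SE) by these data — relative uncertainty 3.9%, i.e. precise.

What SE measures:
- The standard error quantifies the sampling variability of the coefficient estimate
- It is the estimated standard deviation of β̂₁ across hypothetical repeated samples of the same size
- Smaller SE → more precise estimate

Relative precision:
- SE / |β̂₁| = 0.0925 / 2.3766 = 3.9%
- Rule of thumb (under 20%: precise; 20% to under 50%: moderately precise; 50% or more: imprecise) → precise

Rough 95% range (±2 SE): 2.3766 ± 0.1850 → (2.1916, 2.5616).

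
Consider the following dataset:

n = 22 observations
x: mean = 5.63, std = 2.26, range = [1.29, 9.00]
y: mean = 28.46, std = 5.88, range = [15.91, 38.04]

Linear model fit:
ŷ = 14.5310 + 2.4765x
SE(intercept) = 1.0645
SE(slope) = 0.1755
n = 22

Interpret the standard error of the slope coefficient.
SE(slope) = 0.1755 measures the uncertainty in the estimated slope. The coefficient is estimated precisely (SE/|β̂₁| = 7.1%).

SE(β̂₁) = 0.1755 says: if we drew many samples of n = 22 from the same population and refit each time, the fitted slopes would scatter with a standard deviation of roughly 0.1755 around the true β₁.

Relative precision:
- SE / |β̂₁| = 0.1755 / 2.4765 = 7.1%
- Rule of thumb (under 20%: precise; 20% to under 50%: moderately precise; 50% or more: imprecise) → precise

Link to the t-test: t = β̂₁ / SE(β̂₁) = 2.4765 / 0.1755 = 14.1111, the statistic for H₀: β₁ = 0.

What drives SE(β̂₁): larger n (here n = 22) → smaller SE; wider spread of x values → smaller SE.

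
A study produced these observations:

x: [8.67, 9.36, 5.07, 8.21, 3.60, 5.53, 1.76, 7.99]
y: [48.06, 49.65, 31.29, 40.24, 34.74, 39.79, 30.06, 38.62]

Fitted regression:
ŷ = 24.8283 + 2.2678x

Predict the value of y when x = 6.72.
ŷ = 40.0679

x = 6.72 lies inside the observed range [1.76, 9.36], so the fitted equation applies directly:

ŷ = 24.8283 + 2.2678 × 6.72
ŷ = 24.8283 + 15.2396
ŷ = 40.0679

This is the fitted mean response at that x — an individual observation would come with a wider prediction interval.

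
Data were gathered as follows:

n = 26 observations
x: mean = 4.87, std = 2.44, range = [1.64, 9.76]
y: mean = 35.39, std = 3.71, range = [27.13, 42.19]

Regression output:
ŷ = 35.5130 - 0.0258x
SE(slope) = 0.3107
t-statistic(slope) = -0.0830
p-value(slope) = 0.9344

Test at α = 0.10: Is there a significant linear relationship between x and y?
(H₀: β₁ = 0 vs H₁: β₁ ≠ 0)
Since p-value = 0.9344 ≥ α = 0.10, fail to reject H₀ — the slope is not significantly different from 0.

Hypothesis test for the slope coefficient:

H₀: β₁ = 0 (no linear relationship)
H₁: β₁ ≠ 0 (linear relationship exists)

Test statistic: t = β̂₁ / SE(β̂₁) = -0.0258 / 0.3107 = -0.0830

The p-value (0.9344) is the probability, under H₀, of a t-statistic at least as extreme as |t| = 0.0830 (two-sided, df = n − 2 = 24).

Decision rule: reject H₀ if p-value < α.
p-value = 0.9344 ≥ α = 0.10 → fail to reject H₀.

At α = 0.10 the data do not provide convincing evidence of a nonzero slope.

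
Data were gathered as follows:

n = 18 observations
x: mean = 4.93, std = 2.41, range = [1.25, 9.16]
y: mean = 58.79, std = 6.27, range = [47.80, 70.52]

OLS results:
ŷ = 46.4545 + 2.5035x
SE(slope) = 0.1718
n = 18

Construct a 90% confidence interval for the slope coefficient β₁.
The 90% CI for β₁ is (2.2036, 2.8034)

Confidence interval for the slope:

The 90% CI for β₁ is: β̂₁ ± t*(α/2, n-2) × SE(β̂₁)

Step 1: Find critical t-value
- Confidence level = 0.9
- Degrees of freedom = n - 2 = 18 - 2 = 16
- t*(α/2, 16) = 1.7459

Step 2: Calculate margin of error
Margin = 1.7459 × 0.1718 = 0.2999

Step 3: Construct interval
CI = 2.5035 ± 0.2999
CI = (2.2036, 2.8034)

Interpretation: each one-unit increase in x is associated with a change in mean y of between 2.2036 and 2.8034, with 90% confidence.
Both endpoints are positive, so the data support a genuinely positive slope at this confidence level.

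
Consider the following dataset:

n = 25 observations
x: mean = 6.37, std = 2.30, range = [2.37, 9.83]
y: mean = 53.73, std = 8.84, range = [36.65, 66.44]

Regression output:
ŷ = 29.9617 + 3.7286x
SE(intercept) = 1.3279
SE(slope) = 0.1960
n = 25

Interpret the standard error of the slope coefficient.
The slope 3.7286 is pinned down to within about ±0.1960 (one SE) by these data — relative uncertainty 5.3%, i.e. precise.

SE(β̂₁) = s / √Sxx, where s is the residual standard deviation and Sxx = Σ(x − x̄)². It is the yardstick for how far β̂₁ = 3.7286 could plausibly be from the true slope.

Relative precision:
- SE / |β̂₁| = 0.1960 / 3.7286 = 5.3%
- Rule of thumb (under 20%: precise; 20% to under 50%: moderately precise; 50% or more: imprecise) → precise

Link to interval estimation: a confidence interval for β₁ is β̂₁ ± t* × 0.1960, so SE sets the half-width per unit of t*.

What drives SE(β̂₁): larger n (here n = 25) → smaller SE; wider spread of x values → smaller SE.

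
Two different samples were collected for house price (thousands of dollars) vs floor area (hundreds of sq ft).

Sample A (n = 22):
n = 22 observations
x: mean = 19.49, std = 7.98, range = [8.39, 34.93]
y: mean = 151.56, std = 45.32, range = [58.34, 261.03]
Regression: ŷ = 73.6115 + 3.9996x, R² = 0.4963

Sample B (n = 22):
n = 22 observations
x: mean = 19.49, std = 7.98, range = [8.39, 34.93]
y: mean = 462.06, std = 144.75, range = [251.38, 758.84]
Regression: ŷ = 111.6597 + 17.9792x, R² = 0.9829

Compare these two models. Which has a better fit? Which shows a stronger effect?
Model B has the better fit (R² = 0.9829 vs 0.4963). Model B shows the stronger effect (|β₁| = 17.9792 vs 3.9996).

Model Comparison:

Which explains more variance? (R²)
- Model A: R² = 0.4963 → 49.63% of variance in house price explained
- Model B: R² = 0.9829 → 98.29% of variance in house price explained
- 0.9829 > 0.4963 → Model B has the better fit

Effect size (slope magnitude):
- Model A: β₁ = 3.9996 → predicted house price rises 3.9996 thousand dollars per additional hundred sq ft of floor area
- Model B: β₁ = 17.9792 → predicted house price rises 17.9792 thousand dollars per additional hundred sq ft of floor area
- |3.9996| < |17.9792| → Model B shows the stronger marginal effect

Notes:
- The two samples could reflect different populations, time periods, or measurement quality.
- A steeper slope doesn't make a better model if the scatter around the line is large.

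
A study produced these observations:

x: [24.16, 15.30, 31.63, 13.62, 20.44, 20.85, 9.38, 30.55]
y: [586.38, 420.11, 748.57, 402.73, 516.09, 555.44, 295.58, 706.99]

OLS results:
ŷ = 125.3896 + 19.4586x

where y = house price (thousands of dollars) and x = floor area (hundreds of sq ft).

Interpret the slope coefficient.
An increase of one hundred sq ft in floor area is associated with a 19.4586 thousand dollars increase in predicted house price.

β₁ = 19.4586 is the change in predicted house price (thousand dollars) per additional hundred sq ft of floor area.

Interpretation:
- Floor area up by 1 hundred sq ft → predicted house price increases by 19.4586 thousand dollars
- The effect is assumed constant over the observed range of x (linearity)
- The sign (+) gives the direction; the magnitude 19.4586 gives the size of the effect per hundred sq ft

(β₀ = 125.3896 is the fitted value at x = 0 and is not part of the slope interpretation.)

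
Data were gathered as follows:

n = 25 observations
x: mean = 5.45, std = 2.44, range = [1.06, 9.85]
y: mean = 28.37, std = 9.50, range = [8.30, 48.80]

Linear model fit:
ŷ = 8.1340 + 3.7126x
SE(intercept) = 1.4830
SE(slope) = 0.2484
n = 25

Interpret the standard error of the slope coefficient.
SE(slope) = 0.2484 measures the uncertainty in the estimated slope. The coefficient is estimated precisely (SE/|β̂₁| = 6.7%).

SE(β̂₁) = 0.2484 says: if we drew many samples of n = 25 from the same population and refit each time, the fitted slopes would scatter with a standard deviation of roughly 0.2484 around the true β₁.

Relative precision:
- SE / |β̂₁| = 0.2484 / 3.7126 = 6.7%
- Rule of thumb (under 20%: precise; 20% to under 50%: moderately precise; 50% or more: imprecise) → precise

Rough 95% range (±2 SE): 3.7126 ± 0.4968 → (3.2158, 4.2094).

What drives SE(β̂₁): wider spread of x values → smaller SE.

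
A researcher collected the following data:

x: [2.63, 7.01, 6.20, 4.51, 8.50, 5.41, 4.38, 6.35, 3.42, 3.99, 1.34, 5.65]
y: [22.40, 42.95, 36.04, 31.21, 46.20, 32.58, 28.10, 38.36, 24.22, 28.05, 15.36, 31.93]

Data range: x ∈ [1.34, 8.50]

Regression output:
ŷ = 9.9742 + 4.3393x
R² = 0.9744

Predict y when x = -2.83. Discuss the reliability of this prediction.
The equation gives ŷ = -2.3060; however x = -2.83 is 4.17 units below the observed range, so this extrapolated value should not be trusted.

Prediction calculation:
ŷ = 9.9742 + 4.3393 × (-2.83)
ŷ = -2.3060

Reliability:
- Data range: x ∈ [1.34, 8.50]
- Prediction point: x = -2.83 is 4.17 units below the observed range → this is EXTRAPOLATION, not interpolation

Why that matters here:
- Real relationships often flatten, saturate, or turn nonlinear at extremes
- There are no observations near this x to validate the fitted line there

A defensible statement: 'if the linear trend continued to x = -2.83, y would be about -2.3060' — the premise is untested.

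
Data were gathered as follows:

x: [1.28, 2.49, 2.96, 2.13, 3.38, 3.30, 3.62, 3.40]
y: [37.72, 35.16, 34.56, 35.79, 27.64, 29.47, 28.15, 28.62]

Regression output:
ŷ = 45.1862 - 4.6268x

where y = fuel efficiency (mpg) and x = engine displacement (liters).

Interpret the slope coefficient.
For each additional liter of engine displacement, predicted fuel efficiency decreases by approximately 4.6268 mpg.

The slope coefficient β₁ = -4.6268 represents the marginal effect of engine displacement on fuel efficiency.

Interpretation:
- Engine displacement up by 1 liter → predicted fuel efficiency decreases by 4.6268 mpg
- The effect is assumed constant over the observed range of x (linearity)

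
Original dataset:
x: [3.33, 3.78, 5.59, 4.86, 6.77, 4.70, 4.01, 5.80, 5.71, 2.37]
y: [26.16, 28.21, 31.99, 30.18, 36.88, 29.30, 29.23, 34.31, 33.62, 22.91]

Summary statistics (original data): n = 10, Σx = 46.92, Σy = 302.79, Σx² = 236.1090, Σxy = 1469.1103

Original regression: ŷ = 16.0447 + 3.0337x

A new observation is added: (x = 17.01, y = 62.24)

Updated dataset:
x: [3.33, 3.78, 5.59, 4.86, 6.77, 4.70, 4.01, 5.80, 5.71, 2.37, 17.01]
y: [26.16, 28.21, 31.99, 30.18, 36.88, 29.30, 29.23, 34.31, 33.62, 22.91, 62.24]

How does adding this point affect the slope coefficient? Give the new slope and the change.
The slope changes from 3.0337 to 2.6402 (change of -0.3935, or -13.0%).

The new point has HIGH LEVERAGE: x = 17.01 is far from the original mean x̄ = 46.92/10 ≈ 4.69 (original range [2.37, 6.77]).

Step 1: Update the sums with the new point (n goes from 10 to 11)
Σx  = 46.92 + 17.01 = 63.93
Σy  = 302.79 + 62.24 = 365.03
Σx² = 236.1090 + 17.01² = 236.1090 + 289.3401 = 525.4491
Σxy = 1469.1103 + 17.01×62.24 = 1469.1103 + 1058.7024 = 2527.8127

Step 2: Recompute the slope with b₁ = (nΣxy − ΣxΣy) / (nΣx² − (Σx)²)
Numerator   = 11×2527.8127 − 63.93×365.03 = 27805.9397 − 23336.3679 = 4469.5718
Denominator = 11×525.4491 − 63.93² = 5779.9401 − 4087.0449 = 1692.8952
b₁(new) = 4469.5718 / 1692.8952 = 2.6402

(Same formula on the original sums: (10×1469.1103 − 46.92×302.79) / (10×236.1090 − 46.92²) = 484.1962 / 159.6036 = 3.0337, matching the given fit.)

Step 3: Change in slope
Δβ₁ = 2.6402 − 3.0337 = -0.3935
Relative change = -0.3935 / 3.0337 × 100% = -13.0%
→ the slope decreases when the point is added.

A high-leverage point only changes the slope if it is off the original line; here y = 62.24 is below the original trend, so the slope decreases.
In practice: check such a point for data-entry or measurement error; investigate whether it comes from the same population as the rest of the sample.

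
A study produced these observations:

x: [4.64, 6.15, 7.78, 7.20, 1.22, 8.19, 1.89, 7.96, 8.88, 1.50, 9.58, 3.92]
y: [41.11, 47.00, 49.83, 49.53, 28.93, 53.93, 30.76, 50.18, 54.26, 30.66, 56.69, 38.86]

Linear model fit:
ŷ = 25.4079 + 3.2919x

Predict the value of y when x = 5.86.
ŷ = 44.6984

Plug x = 5.86 into the fitted line:

ŷ = 25.4079 + 3.2919 × 5.86
ŷ = 25.4079 + 19.2905
ŷ = 44.6984

This is the fitted mean response at that x — an individual observation would come with a wider prediction interval.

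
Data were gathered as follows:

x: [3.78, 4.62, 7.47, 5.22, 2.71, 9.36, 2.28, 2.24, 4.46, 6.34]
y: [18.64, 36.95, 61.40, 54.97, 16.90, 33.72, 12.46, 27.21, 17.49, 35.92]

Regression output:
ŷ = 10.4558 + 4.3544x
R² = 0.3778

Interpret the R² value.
R² = 0.3778 means 37.78% of the variation in y is explained by the linear relationship with x. This indicates a moderate fit.

The coefficient of determination R² is the fraction of the total variation in y that the fitted line accounts for.

Here R² = 0.3778:
- Explained: 37.78% of the variation in y
- Unexplained (residual): 100% − 37.78% = 62.22%
- Rule of thumb (below 0.3 weak; 0.3 to below 0.7 moderate; 0.7 and above strong) → moderate

Note: R² never decreases when predictors are added, so it should not be used alone to compare models of different size.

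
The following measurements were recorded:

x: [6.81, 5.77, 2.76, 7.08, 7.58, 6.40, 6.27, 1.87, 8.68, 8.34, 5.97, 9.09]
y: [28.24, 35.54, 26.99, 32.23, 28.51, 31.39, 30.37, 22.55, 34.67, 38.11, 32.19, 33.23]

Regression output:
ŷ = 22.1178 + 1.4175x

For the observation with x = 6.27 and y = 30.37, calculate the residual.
Residual = -0.6355

The residual is the difference between the actual value and the predicted value:

Residual = y - ŷ

Step 1: Calculate predicted value
ŷ = 22.1178 + 1.4175 × 6.27
ŷ = 31.0055

Step 2: Calculate residual
Residual = 30.37 - 31.0055
Residual = -0.6355

Sign check: y < ŷ, so the point is below the line and the fit overestimates here.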